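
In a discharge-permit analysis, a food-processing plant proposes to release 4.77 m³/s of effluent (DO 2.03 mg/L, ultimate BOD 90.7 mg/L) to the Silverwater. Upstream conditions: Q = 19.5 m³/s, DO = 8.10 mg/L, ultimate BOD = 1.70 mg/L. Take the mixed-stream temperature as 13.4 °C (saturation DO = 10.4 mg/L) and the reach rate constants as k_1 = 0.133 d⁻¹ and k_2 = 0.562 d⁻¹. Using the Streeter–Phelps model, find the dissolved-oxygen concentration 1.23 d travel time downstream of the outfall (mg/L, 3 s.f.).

Mixed DO = (19.5×8.10 + 4.77×2.03)/(19.5+4.77) = 167.6/24.27 = 6.907 mg/L.
Mixed L₀ = (19.5×1.70 + 4.77×90.7)/(24.27) = 465.8/24.27 = 19.19 mg/L.
Initial deficit D₀ = C_s − DO₀ = 10.4 − 6.907 = 3.493 mg/L.
D(1.23) = [0.133×19.19/(0.562−0.133)](e^(−0.133×1.23) − e^(−0.562×1.23)) + 3.493 e^(−0.562×1.23)
= 5.950 × (0.8491 − 0.5009) + 3.493 × 0.5009 = 3.821 mg/L.
DO = 10.4 − 3.821 = 6.579 mg/L.

DO ≈ 6.58 mg/L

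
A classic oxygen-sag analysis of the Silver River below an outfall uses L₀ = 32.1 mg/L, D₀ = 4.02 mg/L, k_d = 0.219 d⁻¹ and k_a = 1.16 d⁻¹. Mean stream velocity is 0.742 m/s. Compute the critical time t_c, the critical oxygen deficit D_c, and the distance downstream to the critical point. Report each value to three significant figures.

t_c = [1/(k_a−k_d)] ln[(k_a/k_d)(1 − D₀(k_a−k_d)/(k_d L₀))]
= [1/(1.16−0.219)] ln[(1.16/0.219)(1 − 4.02×0.9410/(0.219×32.1))]
= (1/0.9410) ln[5.297 × 0.4619] = 1.063 × ln(2.447) = 1.063 × 0.8947 = 0.9508 d.
D_c = (k_d/k_a) L₀ e^(−k_d t_c) = (0.219/1.16) × 32.1 × e^(−0.219×0.9508) = 0.1888 × 32.1 × 0.8120 = 4.921 mg/L.
x_c = v t_c = 0.742 m/s × 0.9508 d × 86400 s/d = 60950 m ≈ 61.0 km.

t_c ≈ 0.951 d; D_c ≈ 4.92 mg/L; x_c ≈ 61.0 km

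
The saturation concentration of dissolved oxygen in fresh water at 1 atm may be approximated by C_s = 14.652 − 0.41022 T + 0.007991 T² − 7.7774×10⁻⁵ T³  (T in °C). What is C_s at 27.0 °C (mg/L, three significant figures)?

C_s = 14.652 − 0.41022×27.0 + 0.007991×27.0² − 7.7774×10⁻⁵×27.0³ = 7.871 mg/L.

C_s ≈ 7.87 mg/L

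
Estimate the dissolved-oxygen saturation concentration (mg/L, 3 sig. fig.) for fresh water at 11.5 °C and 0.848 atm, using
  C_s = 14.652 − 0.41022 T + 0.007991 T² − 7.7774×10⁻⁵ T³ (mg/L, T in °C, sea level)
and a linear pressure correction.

At sea level: C_s = 14.652 − 0.41022×11.5 + 0.007991×11.5² − 7.7774×10⁻⁵×11.5³ = 10.87 mg/L.
Pressure correction: C_s' = 10.87 × 0.848 = 9.220 mg/L.

C_s ≈ 9.22 mg/L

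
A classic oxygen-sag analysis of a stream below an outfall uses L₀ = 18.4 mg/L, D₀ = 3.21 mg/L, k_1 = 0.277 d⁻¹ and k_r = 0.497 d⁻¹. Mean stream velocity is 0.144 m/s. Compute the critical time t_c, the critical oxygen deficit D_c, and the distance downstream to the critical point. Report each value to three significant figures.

t_c ≈ 1.98 d; D_c ≈ 5.93 mg/L; x_c ≈ 24.6 km

At the critical point dD/dt = 0, so k_1 L₀ e^(−k_1 t) = k_r D. Substituting D(t) from the Streeter–Phelps equation and solving for t gives
t_c = ln[(k_r/k_1)(1 − D₀(k_r−k_1)/(k_1 L₀))] / (k_r−k_1).
Here k_r−k_1 = 0.2200 d⁻¹ and 1 − D₀(k_r−k_1)/(k_1 L₀) = 1 − 3.21×0.2200/(0.277×18.4) = 0.8614, so
t_c = ln(1.794 × 0.8614) / 0.2200 = 0.4354 / 0.2200 = 1.979 d.
L(t_c) = L₀ e^(−k_1 t_c) = 18.4 × 0.5780 = 10.63 mg/L, and at the critical point k_r D_c = k_1 L, so D_c = (0.277/0.497) × 10.63 = 5.927 mg/L.
x_c = v t_c = 0.144 m/s × 1.979 d × 86400 s/d = 24620 m ≈ 24.6 km.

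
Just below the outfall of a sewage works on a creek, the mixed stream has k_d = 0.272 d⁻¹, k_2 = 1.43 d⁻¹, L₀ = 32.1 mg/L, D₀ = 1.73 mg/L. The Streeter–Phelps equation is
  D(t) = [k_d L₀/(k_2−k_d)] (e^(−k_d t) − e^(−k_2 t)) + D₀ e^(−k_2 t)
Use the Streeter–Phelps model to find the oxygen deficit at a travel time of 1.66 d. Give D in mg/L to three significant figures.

D ≈ 4.26 mg/L

k_d L₀/(k_2−k_d) = 0.272×32.1/(1.43−0.272) = 8.731/1.158 = 7.540 mg/L.
e^(−k_d t) = e^(−0.272×1.660) = 0.6367; e^(−k_2 t) = e^(−1.43×1.660) = 0.09313.
D = 7.540 × (0.6367 − 0.09313) + 1.73 × 0.09313 = 4.098 + 0.1611 = 4.259 mg/L.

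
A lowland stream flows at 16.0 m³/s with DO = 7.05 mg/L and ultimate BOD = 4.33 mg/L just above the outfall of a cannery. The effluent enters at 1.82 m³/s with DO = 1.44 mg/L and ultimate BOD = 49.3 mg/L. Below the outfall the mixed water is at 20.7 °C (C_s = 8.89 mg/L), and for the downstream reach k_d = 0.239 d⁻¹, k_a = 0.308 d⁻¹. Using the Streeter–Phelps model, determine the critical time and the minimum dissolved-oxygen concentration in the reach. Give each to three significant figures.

t_c ≈ 2.50 d; minimum DO ≈ 5.08 mg/L

Mixed DO = (16.0×7.05 + 1.82×1.44)/(16.0+1.82) = 115.4/17.82 = 6.477 mg/L.
Mixed L₀ = (16.0×4.33 + 1.82×49.3)/(17.82) = 159.0/17.82 = 8.923 mg/L.
Initial deficit D₀ = C_s − DO₀ = 8.89 − 6.477 = 2.413 mg/L.
t_c = (1/0.06900) ln[(0.308/0.239)(1 − 2.413×0.06900/(0.239×8.923))] = 14.49 × ln(1.188) = 2.498 d.
D_c = (0.239/0.308) × 8.923 × e^(−0.239×2.498) = 0.7760 × 8.923 × 0.5505 = 3.811 mg/L.
Minimum DO = 8.89 − 3.811 = 5.079 mg/L.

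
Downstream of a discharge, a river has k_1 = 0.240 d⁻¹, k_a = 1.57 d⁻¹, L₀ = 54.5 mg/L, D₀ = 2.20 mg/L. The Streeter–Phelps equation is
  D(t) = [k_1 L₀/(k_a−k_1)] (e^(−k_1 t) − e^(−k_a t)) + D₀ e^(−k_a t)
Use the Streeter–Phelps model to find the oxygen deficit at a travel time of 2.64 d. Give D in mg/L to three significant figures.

D ≈ 5.10 mg/L

k_1 L₀/(k_a−k_1) = 0.240×54.5/(1.57−0.240) = 13.08/1.330 = 9.835 mg/L.
e^(−k_1 t) = e^(−0.240×2.640) = 0.5307; e^(−k_a t) = e^(−1.57×2.640) = 0.01585.
D = 9.835 × (0.5307 − 0.01585) + 2.20 × 0.01585 = 5.063 + 0.03486 = 5.098 mg/L.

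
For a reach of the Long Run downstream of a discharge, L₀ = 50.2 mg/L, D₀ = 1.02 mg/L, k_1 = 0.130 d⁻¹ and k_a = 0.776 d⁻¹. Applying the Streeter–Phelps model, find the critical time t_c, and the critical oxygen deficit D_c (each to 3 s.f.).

t_c ≈ 2.60 d; D_c ≈ 6.00 mg/L

With k_a/k_1 = 5.969 and 1 − D₀(k_a−k_1)/(k_1 L₀) = 0.8990,
t_c = ln(5.969 × 0.8990) / (0.776 − 0.130) = ln(5.367) / 0.6460 = 1.680/0.6460 = 2.601 d.
D_c = (k_1/k_a) L₀ e^(−k_1 t_c) = (0.130/0.776) × 50.2 × e^(−0.130×2.601) = 0.1675 × 50.2 × 0.7131 = 5.997 mg/L.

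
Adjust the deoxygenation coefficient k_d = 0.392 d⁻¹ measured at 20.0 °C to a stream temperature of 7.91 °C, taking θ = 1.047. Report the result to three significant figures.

k_d ≈ 0.225 d⁻¹

k_d(T₂) = k_d(T₁) · θ^(T₂−T₁) = 0.392 × 1.047^(7.91−20.0)
= 0.392 × 1.047^-12.1 = 0.392 × 0.5739 = 0.2250 d⁻¹.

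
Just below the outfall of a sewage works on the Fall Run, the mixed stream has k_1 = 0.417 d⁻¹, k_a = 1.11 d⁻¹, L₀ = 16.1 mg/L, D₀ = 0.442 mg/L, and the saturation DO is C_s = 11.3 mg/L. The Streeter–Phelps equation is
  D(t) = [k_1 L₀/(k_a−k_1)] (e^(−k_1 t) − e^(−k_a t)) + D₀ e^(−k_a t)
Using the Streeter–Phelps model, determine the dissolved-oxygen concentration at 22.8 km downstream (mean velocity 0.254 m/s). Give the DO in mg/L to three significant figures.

DO ≈ 7.94 mg/L

Travel time t = x/v = 22.8 km / (0.254 m/s) = 22800 m / 0.254 m/s = 89760 s = 1.039 d.
k_1 L₀/(k_a−k_1) = 0.417×16.1/(1.11−0.417) = 6.714/0.6930 = 9.688 mg/L.
e^(−k_1 t) = e^(−0.417×1.039) = 0.6484; e^(−k_a t) = e^(−1.11×1.039) = 0.3156.
D = 9.688 × (0.6484 − 0.3156) + 0.442 × 0.3156 = 3.224 + 0.1395 = 3.364 mg/L.
DO = C_s − D = 11.3 − 3.364 = 7.936 mg/L.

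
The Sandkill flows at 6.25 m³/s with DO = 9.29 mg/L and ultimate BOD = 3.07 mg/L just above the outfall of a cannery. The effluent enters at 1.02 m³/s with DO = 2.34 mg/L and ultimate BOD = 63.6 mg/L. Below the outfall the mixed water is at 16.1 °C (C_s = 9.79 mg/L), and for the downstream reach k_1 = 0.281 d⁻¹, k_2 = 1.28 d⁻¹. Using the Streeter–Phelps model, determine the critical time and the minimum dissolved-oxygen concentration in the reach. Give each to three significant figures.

t_c ≈ 0.913 d; minimum DO ≈ 7.83 mg/L

Mixed DO = (6.25×9.29 + 1.02×2.34)/(6.25+1.02) = 60.45/7.270 = 8.315 mg/L.
Mixed L₀ = (6.25×3.07 + 1.02×63.6)/(7.270) = 84.06/7.270 = 11.56 mg/L.
Initial deficit D₀ = C_s − DO₀ = 9.79 − 8.315 = 1.475 mg/L.
t_c = (1/0.9990) ln[(1.28/0.281)(1 − 1.475×0.9990/(0.281×11.56))] = 1.001 × ln(2.489) = 0.9129 d.
D_c = (0.281/1.28) × 11.56 × e^(−0.281×0.9129) = 0.2195 × 11.56 × 0.7737 = 1.964 mg/L.
Minimum DO = 9.79 − 1.964 = 7.826 mg/L.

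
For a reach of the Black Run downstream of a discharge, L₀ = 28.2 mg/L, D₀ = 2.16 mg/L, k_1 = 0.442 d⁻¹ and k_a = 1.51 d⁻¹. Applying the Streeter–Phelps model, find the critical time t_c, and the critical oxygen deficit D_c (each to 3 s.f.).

At the critical point dD/dt = 0, so k_1 L₀ e^(−k_1 t) = k_a D. Substituting D(t) from the Streeter–Phelps equation and solving for t gives
t_c = ln[(k_a/k_1)(1 − D₀(k_a−k_1)/(k_1 L₀))] / (k_a−k_1).
Here k_a−k_1 = 1.068 d⁻¹ and 1 − D₀(k_a−k_1)/(k_1 L₀) = 1 − 2.16×1.068/(0.442×28.2) = 0.8149, so
t_c = ln(3.416 × 0.8149) / 1.068 = 1.024 / 1.068 = 0.9587 d.
L(t_c) = L₀ e^(−k_1 t_c) = 28.2 × 0.6546 = 18.46 mg/L, and at the critical point k_a D_c = k_1 L, so D_c = (0.442/1.51) × 18.46 = 5.403 mg/L.

t_c ≈ 0.959 d; D_c ≈ 5.40 mg/L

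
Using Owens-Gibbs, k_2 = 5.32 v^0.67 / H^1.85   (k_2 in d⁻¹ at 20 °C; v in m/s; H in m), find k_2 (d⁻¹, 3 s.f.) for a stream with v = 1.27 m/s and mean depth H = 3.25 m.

k_2 ≈ 0.705 d⁻¹

k_2 = 5.32 × 1.27^0.67 / 3.25^1.85 = 5.32 × 1.174 / 8.851 = 0.7055 d⁻¹.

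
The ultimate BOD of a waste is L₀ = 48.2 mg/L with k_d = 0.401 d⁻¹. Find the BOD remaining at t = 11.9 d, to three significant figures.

L ≈ 0.408 mg/L

L_t = L₀ e^(−k_d t) = 48.2 × e^(−0.401×11.9) = 48.2 × 0.008464 = 0.4080 mg/L.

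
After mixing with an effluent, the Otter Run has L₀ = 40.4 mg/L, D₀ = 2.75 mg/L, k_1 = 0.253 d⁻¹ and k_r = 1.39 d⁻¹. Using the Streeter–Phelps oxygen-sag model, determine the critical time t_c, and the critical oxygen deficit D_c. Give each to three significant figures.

At the critical point dD/dt = 0, so k_1 L₀ e^(−k_1 t) = k_r D. Substituting D(t) from the Streeter–Phelps equation and solving for t gives
t_c = ln[(k_r/k_1)(1 − D₀(k_r−k_1)/(k_1 L₀))] / (k_r−k_1).
Here k_r−k_1 = 1.137 d⁻¹ and 1 − D₀(k_r−k_1)/(k_1 L₀) = 1 − 2.75×1.137/(0.253×40.4) = 0.6941, so
t_c = ln(5.494 × 0.6941) / 1.137 = 1.339 / 1.137 = 1.177 d.
D_c = (k_1/k_r) L₀ e^(−k_1 t_c) = (0.253/1.39) × 40.4 × e^(−0.253×1.177) = 0.1820 × 40.4 × 0.7424 = 5.459 mg/L.

t_c ≈ 1.18 d; D_c ≈ 5.46 mg/L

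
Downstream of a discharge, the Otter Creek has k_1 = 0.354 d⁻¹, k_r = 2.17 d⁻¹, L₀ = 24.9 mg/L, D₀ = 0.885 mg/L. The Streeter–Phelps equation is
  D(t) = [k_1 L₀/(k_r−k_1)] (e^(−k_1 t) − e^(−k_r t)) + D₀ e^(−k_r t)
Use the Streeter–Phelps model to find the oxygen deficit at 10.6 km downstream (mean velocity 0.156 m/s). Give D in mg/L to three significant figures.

D ≈ 2.95 mg/L

Travel time t = x/v = 10.6 km / (0.156 m/s) = 10600 m / 0.156 m/s = 67950 s = 0.7864 d.
k_1 L₀/(k_r−k_1) = 0.354×24.9/(2.17−0.354) = 8.815/1.816 = 4.854 mg/L.
e^(−k_1 t) = e^(−0.354×0.7864) = 0.7570; e^(−k_r t) = e^(−2.17×0.7864) = 0.1815.
D = 4.854 × (0.7570 − 0.1815) + 0.885 × 0.1815 = 2.793 + 0.1606 = 2.954 mg/L.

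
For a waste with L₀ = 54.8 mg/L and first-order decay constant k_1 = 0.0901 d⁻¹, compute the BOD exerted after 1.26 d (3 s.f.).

y ≈ 5.88 mg/L

y_t = L₀(1 − e^(−k_1 t)) = 54.8 × (1 − e^(−0.0901×1.26))
= 54.8 × (1 − 0.8927) = 54.8 × 0.1073 = 5.881 mg/L.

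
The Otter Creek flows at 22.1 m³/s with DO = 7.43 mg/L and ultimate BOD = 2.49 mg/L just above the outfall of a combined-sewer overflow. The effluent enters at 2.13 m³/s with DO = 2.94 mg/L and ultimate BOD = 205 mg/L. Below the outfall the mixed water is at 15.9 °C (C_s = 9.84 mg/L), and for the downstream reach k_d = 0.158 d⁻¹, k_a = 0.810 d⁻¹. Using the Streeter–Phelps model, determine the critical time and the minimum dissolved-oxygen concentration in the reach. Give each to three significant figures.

Mixed DO = (22.1×7.43 + 2.13×2.94)/(22.1+2.13) = 170.5/24.23 = 7.035 mg/L.
Mixed L₀ = (22.1×2.49 + 2.13×205)/(24.23) = 491.7/24.23 = 20.29 mg/L.
Initial deficit D₀ = C_s − DO₀ = 9.84 − 7.035 = 2.805 mg/L.
t_c = (1/0.6520) ln[(0.810/0.158)(1 − 2.805×0.6520/(0.158×20.29))] = 1.534 × ln(2.203) = 1.211 d.
D_c = (0.158/0.810) × 20.29 × e^(−0.158×1.211) = 0.1951 × 20.29 × 0.8258 = 3.269 mg/L.
Minimum DO = 9.84 − 3.269 = 6.571 mg/L.

t_c ≈ 1.21 d; minimum DO ≈ 6.57 mg/L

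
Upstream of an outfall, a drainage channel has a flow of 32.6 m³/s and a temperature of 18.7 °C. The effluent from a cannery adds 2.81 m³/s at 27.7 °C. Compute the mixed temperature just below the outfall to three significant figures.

Flow-weighted mixing: C = (Q_r C_r + Q_w C_w)/(Q_r + Q_w)
= (32.6×18.7 + 2.81×27.7)/(32.6 + 2.81) = 687.5/35.41 = 19.41 °C.

19.4 °C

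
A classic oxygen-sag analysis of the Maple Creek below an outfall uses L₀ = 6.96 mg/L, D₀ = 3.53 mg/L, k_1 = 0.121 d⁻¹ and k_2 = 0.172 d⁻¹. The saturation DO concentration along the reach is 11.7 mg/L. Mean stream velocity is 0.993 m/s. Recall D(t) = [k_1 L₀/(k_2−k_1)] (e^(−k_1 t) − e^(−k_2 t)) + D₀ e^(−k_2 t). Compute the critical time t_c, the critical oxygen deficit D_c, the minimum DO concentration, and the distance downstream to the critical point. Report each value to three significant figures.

With k_2/k_1 = 1.421 and 1 − D₀(k_2−k_1)/(k_1 L₀) = 0.7862,
t_c = ln(1.421 × 0.7862) / (0.172 − 0.121) = ln(1.118) / 0.05100 = 0.1112/0.05100 = 2.180 d.
L(t_c) = L₀ e^(−k_1 t_c) = 6.96 × 0.7681 = 5.346 mg/L, and at the critical point k_2 D_c = k_1 L, so D_c = (0.121/0.172) × 5.346 = 3.761 mg/L.
Minimum DO = C_s − D_c = 11.7 − 3.761 = 7.939 mg/L.
x_c = v t_c = 0.993 m/s × 2.180 d × 86400 s/d = 187100 m ≈ 187 km.

t_c ≈ 2.18 d; D_c ≈ 3.76 mg/L; min DO ≈ 7.94 mg/L; x_c ≈ 187 km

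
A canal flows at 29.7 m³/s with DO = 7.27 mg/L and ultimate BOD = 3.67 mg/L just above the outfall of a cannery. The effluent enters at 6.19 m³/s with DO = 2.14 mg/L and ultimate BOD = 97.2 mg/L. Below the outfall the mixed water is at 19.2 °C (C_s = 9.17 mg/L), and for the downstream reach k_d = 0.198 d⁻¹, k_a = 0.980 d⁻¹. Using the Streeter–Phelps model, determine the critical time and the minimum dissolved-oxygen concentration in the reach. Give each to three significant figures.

t_c ≈ 1.01 d; minimum DO ≈ 5.89 mg/L

Mixed DO = (29.7×7.27 + 6.19×2.14)/(29.7+6.19) = 229.2/35.89 = 6.385 mg/L.
Mixed L₀ = (29.7×3.67 + 6.19×97.2)/(35.89) = 710.7/35.89 = 19.80 mg/L.
Initial deficit D₀ = C_s − DO₀ = 9.17 − 6.385 = 2.785 mg/L.
t_c = (1/0.7820) ln[(0.980/0.198)(1 − 2.785×0.7820/(0.198×19.80))] = 1.279 × ln(2.200) = 1.008 d.
D_c = (0.198/0.980) × 19.80 × e^(−0.198×1.008) = 0.2020 × 19.80 × 0.8190 = 3.277 mg/L.
Minimum DO = 9.17 − 3.277 = 5.893 mg/L.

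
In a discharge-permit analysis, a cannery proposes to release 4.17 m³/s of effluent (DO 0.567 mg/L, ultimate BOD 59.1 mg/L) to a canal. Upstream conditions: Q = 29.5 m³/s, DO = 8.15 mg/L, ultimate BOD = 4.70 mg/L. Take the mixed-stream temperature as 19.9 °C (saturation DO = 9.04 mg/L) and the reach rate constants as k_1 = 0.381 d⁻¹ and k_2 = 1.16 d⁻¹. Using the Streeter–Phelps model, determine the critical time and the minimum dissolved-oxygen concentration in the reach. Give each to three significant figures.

t_c ≈ 0.921 d; minimum DO ≈ 6.40 mg/L

Mixed DO = (29.5×8.15 + 4.17×0.567)/(29.5+4.17) = 242.8/33.67 = 7.211 mg/L.
Mixed L₀ = (29.5×4.70 + 4.17×59.1)/(33.67) = 385.1/33.67 = 11.44 mg/L.
Initial deficit D₀ = C_s − DO₀ = 9.04 − 7.211 = 1.829 mg/L.
t_c = (1/0.7790) ln[(1.16/0.381)(1 − 1.829×0.7790/(0.381×11.44))] = 1.284 × ln(2.049) = 0.9209 d.
D_c = (0.381/1.16) × 11.44 × e^(−0.381×0.9209) = 0.3284 × 11.44 × 0.7041 = 2.645 mg/L.
Minimum DO = 9.04 − 2.645 = 6.395 mg/L.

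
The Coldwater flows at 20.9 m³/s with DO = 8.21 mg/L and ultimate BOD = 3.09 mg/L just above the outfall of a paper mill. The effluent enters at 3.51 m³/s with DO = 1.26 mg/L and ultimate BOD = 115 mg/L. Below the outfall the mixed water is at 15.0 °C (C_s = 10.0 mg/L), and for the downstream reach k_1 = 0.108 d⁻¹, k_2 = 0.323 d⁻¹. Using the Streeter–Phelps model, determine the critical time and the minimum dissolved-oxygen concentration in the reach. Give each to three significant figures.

Mixed DO = (20.9×8.21 + 3.51×1.26)/(20.9+3.51) = 176.0/24.41 = 7.211 mg/L.
Mixed L₀ = (20.9×3.09 + 3.51×115)/(24.41) = 468.2/24.41 = 19.18 mg/L.
Initial deficit D₀ = C_s − DO₀ = 10.0 − 7.211 = 2.789 mg/L.
t_c = (1/0.2150) ln[(0.323/0.108)(1 − 2.789×0.2150/(0.108×19.18))] = 4.651 × ln(2.125) = 3.506 d.
D_c = (0.108/0.323) × 19.18 × e^(−0.108×3.506) = 0.3344 × 19.18 × 0.6848 = 4.392 mg/L.
Minimum DO = 10.0 − 4.392 = 5.608 mg/L.

t_c ≈ 3.51 d; minimum DO ≈ 5.61 mg/L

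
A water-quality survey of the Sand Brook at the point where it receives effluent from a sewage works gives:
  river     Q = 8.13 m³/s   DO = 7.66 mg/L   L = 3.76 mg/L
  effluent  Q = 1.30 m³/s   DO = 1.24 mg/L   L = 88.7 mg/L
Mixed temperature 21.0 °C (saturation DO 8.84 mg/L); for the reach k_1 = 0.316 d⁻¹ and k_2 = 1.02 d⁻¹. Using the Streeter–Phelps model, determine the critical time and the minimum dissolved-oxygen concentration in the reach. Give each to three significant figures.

t_c ≈ 1.16 d; minimum DO ≈ 5.52 mg/L

Mixed DO = (8.13×7.66 + 1.30×1.24)/(8.13+1.30) = 63.89/9.430 = 6.775 mg/L.
Mixed L₀ = (8.13×3.76 + 1.30×88.7)/(9.430) = 145.9/9.430 = 15.47 mg/L.
Initial deficit D₀ = C_s − DO₀ = 8.84 − 6.775 = 2.065 mg/L.
t_c = (1/0.7040) ln[(1.02/0.316)(1 − 2.065×0.7040/(0.316×15.47))] = 1.420 × ln(2.268) = 1.163 d.
D_c = (0.316/1.02) × 15.47 × e^(−0.316×1.163) = 0.3098 × 15.47 × 0.6924 = 3.318 mg/L.
Minimum DO = 8.84 − 3.318 = 5.522 mg/L.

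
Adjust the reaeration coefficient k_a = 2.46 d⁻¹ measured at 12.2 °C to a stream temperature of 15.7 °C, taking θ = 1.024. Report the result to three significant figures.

k_a(T₂) = k_a(T₁) · θ^(T₂−T₁) = 2.46 × 1.024^(15.7−12.2)
= 2.46 × 1.024^3.50 = 2.46 × 1.087 = 2.673 d⁻¹.

k_a ≈ 2.67 d⁻¹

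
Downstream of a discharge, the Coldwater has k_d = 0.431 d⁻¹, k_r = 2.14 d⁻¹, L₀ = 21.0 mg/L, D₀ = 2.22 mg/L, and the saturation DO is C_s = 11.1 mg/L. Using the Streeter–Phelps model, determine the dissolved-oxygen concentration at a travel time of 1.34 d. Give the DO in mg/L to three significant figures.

DO ≈ 8.30 mg/L

k_d L₀/(k_r−k_d) = 0.431×21.0/(2.14−0.431) = 9.051/1.709 = 5.296 mg/L.
e^(−k_d t) = e^(−0.431×1.340) = 0.5613; e^(−k_r t) = e^(−2.14×1.340) = 0.05684.
D = 5.296 × (0.5613 − 0.05684) + 2.22 × 0.05684 = 2.672 + 0.1262 = 2.798 mg/L.
DO = C_s − D = 11.1 − 2.798 = 8.302 mg/L.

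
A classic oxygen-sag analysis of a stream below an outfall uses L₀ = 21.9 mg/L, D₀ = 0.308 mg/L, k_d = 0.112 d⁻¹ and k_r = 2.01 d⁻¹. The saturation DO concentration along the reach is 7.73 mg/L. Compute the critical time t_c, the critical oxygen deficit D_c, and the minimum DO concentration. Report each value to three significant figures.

t_c ≈ 1.38 d; D_c ≈ 1.05 mg/L; min DO ≈ 6.68 mg/L

With k_r/k_d = 17.95 and 1 − D₀(k_r−k_d)/(k_d L₀) = 0.7617,
t_c = ln(17.95 × 0.7617) / (2.01 − 0.112) = ln(13.67) / 1.898 = 2.615/1.898 = 1.378 d.
L(t_c) = L₀ e^(−k_d t_c) = 21.9 × 0.8570 = 18.77 mg/L, and at the critical point k_r D_c = k_d L, so D_c = (0.112/2.01) × 18.77 = 1.046 mg/L.
Minimum DO = C_s − D_c = 7.73 − 1.046 = 6.684 mg/L.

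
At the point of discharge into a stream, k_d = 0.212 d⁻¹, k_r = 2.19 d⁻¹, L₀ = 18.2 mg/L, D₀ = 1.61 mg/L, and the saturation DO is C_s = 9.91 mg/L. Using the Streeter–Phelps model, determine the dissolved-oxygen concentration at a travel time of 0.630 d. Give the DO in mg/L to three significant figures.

k_d L₀/(k_r−k_d) = 0.212×18.2/(2.19−0.212) = 3.858/1.978 = 1.951 mg/L.
e^(−k_d t) = e^(−0.212×0.6300) = 0.8750; e^(−k_r t) = e^(−2.19×0.6300) = 0.2517.
D = 1.951 × (0.8750 − 0.2517) + 1.61 × 0.2517 = 1.216 + 0.4052 = 1.621 mg/L.
DO = C_s − D = 9.91 − 1.621 = 8.289 mg/L.

DO ≈ 8.29 mg/L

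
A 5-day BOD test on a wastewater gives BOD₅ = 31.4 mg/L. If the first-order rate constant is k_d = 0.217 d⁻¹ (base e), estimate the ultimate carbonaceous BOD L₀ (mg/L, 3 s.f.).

BOD₅ = L₀(1 − e^(−5k_d)) ⇒ L₀ = BOD₅ / (1 − e^(−5×0.217))
= 31.4 / (1 − 0.3379) = 31.4 / 0.6621 = 47.42 mg/L.

L₀ ≈ 47.4 mg/L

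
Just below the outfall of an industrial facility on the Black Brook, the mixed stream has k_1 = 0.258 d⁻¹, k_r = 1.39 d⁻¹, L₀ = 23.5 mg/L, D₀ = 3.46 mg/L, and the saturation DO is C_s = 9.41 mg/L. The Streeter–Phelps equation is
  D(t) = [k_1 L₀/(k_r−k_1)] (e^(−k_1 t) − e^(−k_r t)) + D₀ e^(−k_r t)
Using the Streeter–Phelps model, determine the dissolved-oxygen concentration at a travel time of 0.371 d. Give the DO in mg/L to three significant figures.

k_1 L₀/(k_r−k_1) = 0.258×23.5/(1.39−0.258) = 6.063/1.132 = 5.356 mg/L.
e^(−k_1 t) = e^(−0.258×0.3710) = 0.9087; e^(−k_r t) = e^(−1.39×0.3710) = 0.5971.
D = 5.356 × (0.9087 − 0.5971) + 3.46 × 0.5971 = 1.669 + 2.066 = 3.735 mg/L.
DO = C_s − D = 9.41 − 3.735 = 5.675 mg/L.

DO ≈ 5.67 mg/L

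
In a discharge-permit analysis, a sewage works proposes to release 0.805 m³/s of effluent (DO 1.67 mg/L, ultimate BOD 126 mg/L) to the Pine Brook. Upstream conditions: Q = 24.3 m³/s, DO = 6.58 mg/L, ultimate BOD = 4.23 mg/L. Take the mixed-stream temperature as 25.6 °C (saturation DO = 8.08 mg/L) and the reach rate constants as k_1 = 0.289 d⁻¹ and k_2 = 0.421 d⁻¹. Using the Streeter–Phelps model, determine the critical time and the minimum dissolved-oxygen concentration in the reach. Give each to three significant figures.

t_c ≈ 2.11 d; minimum DO ≈ 5.05 mg/L

Mixed DO = (24.3×6.58 + 0.805×1.67)/(24.3+0.805) = 161.2/25.11 = 6.423 mg/L.
Mixed L₀ = (24.3×4.23 + 0.805×126)/(25.11) = 204.2/25.11 = 8.135 mg/L.
Initial deficit D₀ = C_s − DO₀ = 8.08 − 6.423 = 1.657 mg/L.
t_c = (1/0.1320) ln[(0.421/0.289)(1 − 1.657×0.1320/(0.289×8.135))] = 7.576 × ln(1.321) = 2.110 d.
D_c = (0.289/0.421) × 8.135 × e^(−0.289×2.110) = 0.6865 × 8.135 × 0.5435 = 3.035 mg/L.
Minimum DO = 8.08 − 3.035 = 5.045 mg/L.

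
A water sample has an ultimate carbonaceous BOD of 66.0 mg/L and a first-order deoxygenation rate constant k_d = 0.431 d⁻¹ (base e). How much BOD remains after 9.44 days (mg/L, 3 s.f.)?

L_t = L₀ e^(−k_d t) = 66.0 × e^(−0.431×9.44) = 66.0 × 0.01710 = 1.129 mg/L.

L ≈ 1.13 mg/L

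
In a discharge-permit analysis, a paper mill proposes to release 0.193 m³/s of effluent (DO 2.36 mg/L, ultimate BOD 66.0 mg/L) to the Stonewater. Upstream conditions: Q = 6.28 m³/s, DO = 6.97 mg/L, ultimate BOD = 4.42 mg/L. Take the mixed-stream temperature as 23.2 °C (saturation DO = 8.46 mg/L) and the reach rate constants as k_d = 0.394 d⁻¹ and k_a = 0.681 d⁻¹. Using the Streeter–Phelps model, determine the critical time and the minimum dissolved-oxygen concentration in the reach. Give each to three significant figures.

t_c ≈ 1.17 d; minimum DO ≈ 6.18 mg/L

Mixed DO = (6.28×6.97 + 0.193×2.36)/(6.28+0.193) = 44.23/6.473 = 6.833 mg/L.
Mixed L₀ = (6.28×4.42 + 0.193×66.0)/(6.473) = 40.50/6.473 = 6.256 mg/L.
Initial deficit D₀ = C_s − DO₀ = 8.46 − 6.833 = 1.627 mg/L.
t_c = (1/0.2870) ln[(0.681/0.394)(1 − 1.627×0.2870/(0.394×6.256))] = 3.484 × ln(1.401) = 1.175 d.
D_c = (0.394/0.681) × 6.256 × e^(−0.394×1.175) = 0.5786 × 6.256 × 0.6295 = 2.279 mg/L.
Minimum DO = 8.46 − 2.279 = 6.181 mg/L.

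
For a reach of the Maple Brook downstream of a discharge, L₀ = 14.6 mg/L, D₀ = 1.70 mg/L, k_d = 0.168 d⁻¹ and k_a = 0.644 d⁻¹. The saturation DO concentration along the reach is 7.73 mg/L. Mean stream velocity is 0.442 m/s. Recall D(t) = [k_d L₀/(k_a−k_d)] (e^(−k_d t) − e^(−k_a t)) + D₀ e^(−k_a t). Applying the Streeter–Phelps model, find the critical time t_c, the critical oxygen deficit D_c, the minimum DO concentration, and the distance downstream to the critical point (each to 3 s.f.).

t_c ≈ 1.98 d; D_c ≈ 2.73 mg/L; min DO ≈ 5.00 mg/L; x_c ≈ 75.7 km

At the critical point dD/dt = 0, so k_d L₀ e^(−k_d t) = k_a D. Substituting D(t) from the Streeter–Phelps equation and solving for t gives
t_c = ln[(k_a/k_d)(1 − D₀(k_a−k_d)/(k_d L₀))] / (k_a−k_d).
Here k_a−k_d = 0.4760 d⁻¹ and 1 − D₀(k_a−k_d)/(k_d L₀) = 1 − 1.70×0.4760/(0.168×14.6) = 0.6701, so
t_c = ln(3.833 × 0.6701) / 0.4760 = 0.9434 / 0.4760 = 1.982 d.
L(t_c) = L₀ e^(−k_d t_c) = 14.6 × 0.7168 = 10.47 mg/L, and at the critical point k_a D_c = k_d L, so D_c = (0.168/0.644) × 10.47 = 2.730 mg/L.
Minimum DO = C_s − D_c = 7.73 − 2.730 = 5.000 mg/L.
x_c = v t_c = 0.442 m/s × 1.982 d × 86400 s/d = 75690 m ≈ 75.7 km.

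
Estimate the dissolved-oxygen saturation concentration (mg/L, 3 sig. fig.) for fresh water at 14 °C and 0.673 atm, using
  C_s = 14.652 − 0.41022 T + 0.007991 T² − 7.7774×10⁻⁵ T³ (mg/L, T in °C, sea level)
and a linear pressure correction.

C_s ≈ 6.91 mg/L

At sea level: C_s = 14.652 − 0.41022×14 + 0.007991×14² − 7.7774×10⁻⁵×14³ = 10.26 mg/L.
Pressure correction: C_s' = 10.26 × 0.673 = 6.906 mg/L.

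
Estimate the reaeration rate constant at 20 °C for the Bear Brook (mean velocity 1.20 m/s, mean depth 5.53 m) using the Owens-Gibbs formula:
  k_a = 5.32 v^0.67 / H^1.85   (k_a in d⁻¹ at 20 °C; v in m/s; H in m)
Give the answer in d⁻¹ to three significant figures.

k_a ≈ 0.254 d⁻¹

k_a = 5.32 × 1.20^0.67 / 5.53^1.85 = 5.32 × 1.130 / 23.66 = 0.2541 d⁻¹.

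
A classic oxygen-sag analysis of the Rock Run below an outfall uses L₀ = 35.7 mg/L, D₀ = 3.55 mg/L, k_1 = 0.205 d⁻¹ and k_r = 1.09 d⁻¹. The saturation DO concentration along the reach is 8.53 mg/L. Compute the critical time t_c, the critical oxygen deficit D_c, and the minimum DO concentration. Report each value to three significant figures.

With k_r/k_1 = 5.317 and 1 − D₀(k_r−k_1)/(k_1 L₀) = 0.5707,
t_c = ln(5.317 × 0.5707) / (1.09 − 0.205) = ln(3.035) / 0.8850 = 1.110/0.8850 = 1.254 d.
L(t_c) = L₀ e^(−k_1 t_c) = 35.7 × 0.7733 = 27.61 mg/L, and at the critical point k_r D_c = k_1 L, so D_c = (0.205/1.09) × 27.61 = 5.192 mg/L.
Minimum DO = C_s − D_c = 8.53 − 5.192 = 3.338 mg/L.

t_c ≈ 1.25 d; D_c ≈ 5.19 mg/L; min DO ≈ 3.34 mg/L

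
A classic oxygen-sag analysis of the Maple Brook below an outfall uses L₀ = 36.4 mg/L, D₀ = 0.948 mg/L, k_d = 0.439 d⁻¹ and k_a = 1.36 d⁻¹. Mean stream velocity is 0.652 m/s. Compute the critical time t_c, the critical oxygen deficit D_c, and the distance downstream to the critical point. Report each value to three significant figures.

t_c = [1/(k_a−k_d)] ln[(k_a/k_d)(1 − D₀(k_a−k_d)/(k_d L₀))]
= [1/(1.36−0.439)] ln[(1.36/0.439)(1 − 0.948×0.9210/(0.439×36.4))]
= (1/0.9210) ln[3.098 × 0.9454] = 1.086 × ln(2.929) = 1.086 × 1.075 = 1.167 d.
L(t_c) = L₀ e^(−k_d t_c) = 36.4 × 0.5992 = 21.81 mg/L, and at the critical point k_a D_c = k_d L, so D_c = (0.439/1.36) × 21.81 = 7.040 mg/L.
x_c = v t_c = 0.652 m/s × 1.167 d × 86400 s/d = 65720 m ≈ 65.7 km.

t_c ≈ 1.17 d; D_c ≈ 7.04 mg/L; x_c ≈ 65.7 km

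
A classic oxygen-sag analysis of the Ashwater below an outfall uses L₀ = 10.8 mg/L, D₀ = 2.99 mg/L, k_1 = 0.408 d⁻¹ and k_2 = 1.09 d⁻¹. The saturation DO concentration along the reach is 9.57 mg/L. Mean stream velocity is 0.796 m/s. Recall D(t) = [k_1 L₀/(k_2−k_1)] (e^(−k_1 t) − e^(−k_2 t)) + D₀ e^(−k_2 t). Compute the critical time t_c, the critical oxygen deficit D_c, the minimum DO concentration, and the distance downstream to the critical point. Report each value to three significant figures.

t_c = [1/(k_2−k_1)] ln[(k_2/k_1)(1 − D₀(k_2−k_1)/(k_1 L₀))]
= [1/(1.09−0.408)] ln[(1.09/0.408)(1 − 2.99×0.6820/(0.408×10.8))]
= (1/0.6820) ln[2.672 × 0.5372] = 1.466 × ln(1.435) = 1.466 × 0.3613 = 0.5298 d.
D_c = (k_1/k_2) L₀ e^(−k_1 t_c) = (0.408/1.09) × 10.8 × e^(−0.408×0.5298) = 0.3743 × 10.8 × 0.8056 = 3.257 mg/L.
Minimum DO = C_s − D_c = 9.57 − 3.257 = 6.313 mg/L.
x_c = v t_c = 0.796 m/s × 0.5298 d × 86400 s/d = 36440 m ≈ 36.4 km.

t_c ≈ 0.530 d; D_c ≈ 3.26 mg/L; min DO ≈ 6.31 mg/L; x_c ≈ 36.4 km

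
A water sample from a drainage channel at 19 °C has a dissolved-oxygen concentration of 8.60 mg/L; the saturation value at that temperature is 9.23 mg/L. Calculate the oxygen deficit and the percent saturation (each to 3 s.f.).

D = C_s − C = 9.23 − 8.60 = 0.630 mg/L.
% saturation = 8.60/9.23 × 100 = 93.2 %.

D ≈ 0.630 mg/L; 93.2 % saturation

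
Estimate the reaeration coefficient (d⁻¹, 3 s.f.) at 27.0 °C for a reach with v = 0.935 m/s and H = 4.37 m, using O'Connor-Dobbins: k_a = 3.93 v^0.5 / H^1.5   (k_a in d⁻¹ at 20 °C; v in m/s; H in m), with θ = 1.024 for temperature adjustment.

k_a(20) = 3.93 × 0.935^0.5 / 4.37^1.5 = 3.93 × 0.9670 / 9.135 = 0.4160 d⁻¹.
k_a(27.0) = 0.4160 × 1.024^(27.0−20) = 0.4160 × 1.181 = 0.4911 d⁻¹.

k_a ≈ 0.491 d⁻¹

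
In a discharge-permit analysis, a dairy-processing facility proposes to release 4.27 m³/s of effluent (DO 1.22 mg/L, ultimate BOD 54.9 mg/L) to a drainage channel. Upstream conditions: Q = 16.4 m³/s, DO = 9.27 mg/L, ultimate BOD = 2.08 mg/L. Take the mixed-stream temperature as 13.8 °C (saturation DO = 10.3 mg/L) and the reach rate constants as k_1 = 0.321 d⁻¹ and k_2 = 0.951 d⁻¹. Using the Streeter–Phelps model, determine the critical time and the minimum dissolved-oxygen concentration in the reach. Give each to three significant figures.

Mixed DO = (16.4×9.27 + 4.27×1.22)/(16.4+4.27) = 157.2/20.67 = 7.607 mg/L.
Mixed L₀ = (16.4×2.08 + 4.27×54.9)/(20.67) = 268.5/20.67 = 12.99 mg/L.
Initial deficit D₀ = C_s − DO₀ = 10.3 − 7.607 = 2.693 mg/L.
t_c = (1/0.6300) ln[(0.951/0.321)(1 − 2.693×0.6300/(0.321×12.99))] = 1.587 × ln(1.757) = 0.8949 d.
D_c = (0.321/0.951) × 12.99 × e^(−0.321×0.8949) = 0.3375 × 12.99 × 0.7503 = 3.290 mg/L.
Minimum DO = 10.3 − 3.290 = 7.010 mg/L.

t_c ≈ 0.895 d; minimum DO ≈ 7.01 mg/L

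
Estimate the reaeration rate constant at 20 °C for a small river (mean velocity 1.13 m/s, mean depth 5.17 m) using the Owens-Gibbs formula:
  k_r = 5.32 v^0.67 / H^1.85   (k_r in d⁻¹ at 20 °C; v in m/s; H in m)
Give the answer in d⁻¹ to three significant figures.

k_r = 5.32 × 1.13^0.67 / 5.17^1.85 = 5.32 × 1.085 / 20.89 = 0.2764 d⁻¹.

k_r ≈ 0.276 d⁻¹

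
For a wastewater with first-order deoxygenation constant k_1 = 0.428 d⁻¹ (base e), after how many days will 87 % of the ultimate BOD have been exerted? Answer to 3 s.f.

t ≈ 4.77 d

y/L₀ = 1 − e^(−k_1 t) = 0.87 ⇒ e^(−k_1 t) = 0.130
t = −ln(0.130) / 0.428 = 2.040 / 0.428 = 4.767 d.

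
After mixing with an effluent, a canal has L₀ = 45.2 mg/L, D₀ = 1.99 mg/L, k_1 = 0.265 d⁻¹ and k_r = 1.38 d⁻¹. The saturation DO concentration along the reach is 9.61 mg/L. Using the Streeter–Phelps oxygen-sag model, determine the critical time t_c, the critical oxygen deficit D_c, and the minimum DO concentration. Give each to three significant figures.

At the critical point dD/dt = 0, so k_1 L₀ e^(−k_1 t) = k_r D. Substituting D(t) from the Streeter–Phelps equation and solving for t gives
t_c = ln[(k_r/k_1)(1 − D₀(k_r−k_1)/(k_1 L₀))] / (k_r−k_1).
Here k_r−k_1 = 1.115 d⁻¹ and 1 − D₀(k_r−k_1)/(k_1 L₀) = 1 − 1.99×1.115/(0.265×45.2) = 0.8148, so
t_c = ln(5.208 × 0.8148) / 1.115 = 1.445 / 1.115 = 1.296 d.
L(t_c) = L₀ e^(−k_1 t_c) = 45.2 × 0.7093 = 32.06 mg/L, and at the critical point k_r D_c = k_1 L, so D_c = (0.265/1.38) × 32.06 = 6.156 mg/L.
Minimum DO = C_s − D_c = 9.61 − 6.156 = 3.454 mg/L.

t_c ≈ 1.30 d; D_c ≈ 6.16 mg/L; min DO ≈ 3.45 mg/L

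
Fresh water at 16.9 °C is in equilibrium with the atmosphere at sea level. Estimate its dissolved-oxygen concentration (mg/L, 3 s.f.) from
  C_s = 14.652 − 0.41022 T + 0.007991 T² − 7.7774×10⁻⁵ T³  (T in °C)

C_s ≈ 9.63 mg/L

C_s = 14.652 − 0.41022×16.9 + 0.007991×16.9² − 7.7774×10⁻⁵×16.9³ = 9.626 mg/L.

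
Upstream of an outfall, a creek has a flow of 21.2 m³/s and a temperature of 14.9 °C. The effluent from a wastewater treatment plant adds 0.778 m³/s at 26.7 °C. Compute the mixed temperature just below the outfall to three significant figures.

Flow-weighted mixing: C = (Q_r C_r + Q_w C_w)/(Q_r + Q_w)
= (21.2×14.9 + 0.778×26.7)/(21.2 + 0.778) = 336.7/21.98 = 15.32 °C.

15.3 °C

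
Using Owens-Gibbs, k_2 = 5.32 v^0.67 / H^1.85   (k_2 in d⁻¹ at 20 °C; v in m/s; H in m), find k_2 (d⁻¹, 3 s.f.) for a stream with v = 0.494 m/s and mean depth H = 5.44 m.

k_2 = 5.32 × 0.494^0.67 / 5.44^1.85 = 5.32 × 0.6234 / 22.95 = 0.1445 d⁻¹.

k_2 ≈ 0.144 d⁻¹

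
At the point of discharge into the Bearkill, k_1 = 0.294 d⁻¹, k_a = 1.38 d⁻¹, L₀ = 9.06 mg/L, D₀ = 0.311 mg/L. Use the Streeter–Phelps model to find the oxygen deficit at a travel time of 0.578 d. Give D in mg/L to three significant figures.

D ≈ 1.10 mg/L

k_1 L₀/(k_a−k_1) = 0.294×9.06/(1.38−0.294) = 2.664/1.086 = 2.453 mg/L.
e^(−k_1 t) = e^(−0.294×0.5780) = 0.8437; e^(−k_a t) = e^(−1.38×0.5780) = 0.4504.
D = 2.453 × (0.8437 − 0.4504) + 0.311 × 0.4504 = 0.9647 + 0.1401 = 1.105 mg/L.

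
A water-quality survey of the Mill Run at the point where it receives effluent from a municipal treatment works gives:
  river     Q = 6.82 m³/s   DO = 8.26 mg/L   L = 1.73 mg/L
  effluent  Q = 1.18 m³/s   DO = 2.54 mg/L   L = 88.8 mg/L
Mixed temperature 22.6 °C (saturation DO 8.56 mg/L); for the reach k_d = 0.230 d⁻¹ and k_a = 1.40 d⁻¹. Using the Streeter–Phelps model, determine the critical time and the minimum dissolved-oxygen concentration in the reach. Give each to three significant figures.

t_c ≈ 1.11 d; minimum DO ≈ 6.70 mg/L

Mixed DO = (6.82×8.26 + 1.18×2.54)/(6.82+1.18) = 59.33/8.000 = 7.416 mg/L.
Mixed L₀ = (6.82×1.73 + 1.18×88.8)/(8.000) = 116.6/8.000 = 14.57 mg/L.
Initial deficit D₀ = C_s − DO₀ = 8.56 − 7.416 = 1.144 mg/L.
t_c = (1/1.170) ln[(1.40/0.230)(1 − 1.144×1.170/(0.230×14.57))] = 0.8547 × ln(3.657) = 1.108 d.
D_c = (0.230/1.40) × 14.57 × e^(−0.230×1.108) = 0.1643 × 14.57 × 0.7750 = 1.855 mg/L.
Minimum DO = 8.56 − 1.855 = 6.705 mg/L.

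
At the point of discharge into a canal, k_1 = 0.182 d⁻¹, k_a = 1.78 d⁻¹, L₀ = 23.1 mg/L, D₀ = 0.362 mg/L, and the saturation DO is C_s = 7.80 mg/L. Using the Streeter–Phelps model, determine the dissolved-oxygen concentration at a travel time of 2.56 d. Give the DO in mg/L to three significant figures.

k_1 L₀/(k_a−k_1) = 0.182×23.1/(1.78−0.182) = 4.204/1.598 = 2.631 mg/L.
e^(−k_1 t) = e^(−0.182×2.560) = 0.6276; e^(−k_a t) = e^(−1.78×2.560) = 0.01050.
D = 2.631 × (0.6276 − 0.01050) + 0.362 × 0.01050 = 1.623 + 0.003799 = 1.627 mg/L.
DO = C_s − D = 7.80 − 1.627 = 6.173 mg/L.

DO ≈ 6.17 mg/L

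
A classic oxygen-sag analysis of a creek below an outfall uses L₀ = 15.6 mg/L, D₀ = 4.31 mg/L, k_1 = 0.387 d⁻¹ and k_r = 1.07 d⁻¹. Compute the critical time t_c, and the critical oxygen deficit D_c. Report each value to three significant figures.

t_c ≈ 0.510 d; D_c ≈ 4.63 mg/L

With k_r/k_1 = 2.765 and 1 − D₀(k_r−k_1)/(k_1 L₀) = 0.5124,
t_c = ln(2.765 × 0.5124) / (1.07 − 0.387) = ln(1.417) / 0.6830 = 0.3483/0.6830 = 0.5100 d.
D_c = (k_1/k_r) L₀ e^(−k_1 t_c) = (0.387/1.07) × 15.6 × e^(−0.387×0.5100) = 0.3617 × 15.6 × 0.8209 = 4.632 mg/L.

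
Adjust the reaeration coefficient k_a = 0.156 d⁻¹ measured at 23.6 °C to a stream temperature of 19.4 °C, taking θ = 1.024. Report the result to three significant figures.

k_a ≈ 0.141 d⁻¹

k_a(T₂) = k_a(T₁) · θ^(T₂−T₁) = 0.156 × 1.024^(19.4−23.6)
= 0.156 × 1.024^-4.20 = 0.156 × 0.9052 = 0.1412 d⁻¹.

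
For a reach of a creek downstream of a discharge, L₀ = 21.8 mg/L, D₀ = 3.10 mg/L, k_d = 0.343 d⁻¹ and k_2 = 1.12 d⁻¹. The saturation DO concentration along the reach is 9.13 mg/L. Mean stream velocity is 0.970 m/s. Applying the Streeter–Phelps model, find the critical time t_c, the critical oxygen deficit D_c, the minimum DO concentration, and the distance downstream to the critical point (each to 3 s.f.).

With k_2/k_d = 3.265 and 1 − D₀(k_2−k_d)/(k_d L₀) = 0.6779,
t_c = ln(3.265 × 0.6779) / (1.12 − 0.343) = ln(2.213) / 0.7770 = 0.7946/0.7770 = 1.023 d.
L(t_c) = L₀ e^(−k_d t_c) = 21.8 × 0.7042 = 15.35 mg/L, and at the critical point k_2 D_c = k_d L, so D_c = (0.343/1.12) × 15.35 = 4.701 mg/L.
Minimum DO = C_s − D_c = 9.13 − 4.701 = 4.429 mg/L.
x_c = v t_c = 0.970 m/s × 1.023 d × 86400 s/d = 85700 m ≈ 85.7 km.

t_c ≈ 1.02 d; D_c ≈ 4.70 mg/L; min DO ≈ 4.43 mg/L; x_c ≈ 85.7 km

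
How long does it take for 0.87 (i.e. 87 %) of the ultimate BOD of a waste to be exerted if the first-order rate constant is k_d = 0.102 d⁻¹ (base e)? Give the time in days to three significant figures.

t ≈ 20.0 d

y/L₀ = 1 − e^(−k_d t) = 0.87 ⇒ e^(−k_d t) = 0.130
t = −ln(0.130) / 0.102 = 2.040 / 0.102 = 20.00 d.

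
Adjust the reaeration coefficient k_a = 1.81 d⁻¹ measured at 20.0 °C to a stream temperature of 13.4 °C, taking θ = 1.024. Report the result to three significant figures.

k_a ≈ 1.55 d⁻¹

k_a(T₂) = k_a(T₁) · θ^(T₂−T₁) = 1.81 × 1.024^(13.4−20.0)
= 1.81 × 1.024^-6.60 = 1.81 × 0.8551 = 1.548 d⁻¹.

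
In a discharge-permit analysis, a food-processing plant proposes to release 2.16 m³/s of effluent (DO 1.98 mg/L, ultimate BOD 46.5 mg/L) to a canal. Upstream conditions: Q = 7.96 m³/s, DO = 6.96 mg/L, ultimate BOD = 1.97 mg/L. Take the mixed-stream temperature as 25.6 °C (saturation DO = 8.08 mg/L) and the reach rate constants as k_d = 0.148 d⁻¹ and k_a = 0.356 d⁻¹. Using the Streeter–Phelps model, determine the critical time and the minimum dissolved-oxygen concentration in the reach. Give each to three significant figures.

t_c ≈ 2.72 d; minimum DO ≈ 4.89 mg/L

Mixed DO = (7.96×6.96 + 2.16×1.98)/(7.96+2.16) = 59.68/10.12 = 5.897 mg/L.
Mixed L₀ = (7.96×1.97 + 2.16×46.5)/(10.12) = 116.1/10.12 = 11.47 mg/L.
Initial deficit D₀ = C_s − DO₀ = 8.08 − 5.897 = 2.183 mg/L.
t_c = (1/0.2080) ln[(0.356/0.148)(1 − 2.183×0.2080/(0.148×11.47))] = 4.808 × ln(1.762) = 2.724 d.
D_c = (0.148/0.356) × 11.47 × e^(−0.148×2.724) = 0.4157 × 11.47 × 0.6682 = 3.188 mg/L.
Minimum DO = 8.08 − 3.188 = 4.892 mg/L.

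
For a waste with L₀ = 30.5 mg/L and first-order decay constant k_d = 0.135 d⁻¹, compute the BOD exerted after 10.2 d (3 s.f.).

y ≈ 22.8 mg/L

y_t = L₀(1 − e^(−k_d t)) = 30.5 × (1 − e^(−0.135×10.2))
= 30.5 × (1 − 0.2523) = 30.5 × 0.7477 = 22.80 mg/L.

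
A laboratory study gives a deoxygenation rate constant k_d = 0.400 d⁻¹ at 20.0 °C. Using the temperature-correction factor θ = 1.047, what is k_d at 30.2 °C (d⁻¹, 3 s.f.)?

k_d ≈ 0.639 d⁻¹

k_d(T₂) = k_d(T₁) · θ^(T₂−T₁) = 0.400 × 1.047^(30.2−20.0)
= 0.400 × 1.047^10.2 = 0.400 × 1.598 = 0.6390 d⁻¹.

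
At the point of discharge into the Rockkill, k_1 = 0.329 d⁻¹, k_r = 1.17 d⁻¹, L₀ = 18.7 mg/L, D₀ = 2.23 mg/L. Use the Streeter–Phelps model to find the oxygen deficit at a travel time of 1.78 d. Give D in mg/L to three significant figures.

k_1 L₀/(k_r−k_1) = 0.329×18.7/(1.17−0.329) = 6.152/0.8410 = 7.315 mg/L.
e^(−k_1 t) = e^(−0.329×1.780) = 0.5568; e^(−k_r t) = e^(−1.17×1.780) = 0.1246.
D = 7.315 × (0.5568 − 0.1246) + 2.23 × 0.1246 = 3.161 + 0.2779 = 3.439 mg/L.

D ≈ 3.44 mg/L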